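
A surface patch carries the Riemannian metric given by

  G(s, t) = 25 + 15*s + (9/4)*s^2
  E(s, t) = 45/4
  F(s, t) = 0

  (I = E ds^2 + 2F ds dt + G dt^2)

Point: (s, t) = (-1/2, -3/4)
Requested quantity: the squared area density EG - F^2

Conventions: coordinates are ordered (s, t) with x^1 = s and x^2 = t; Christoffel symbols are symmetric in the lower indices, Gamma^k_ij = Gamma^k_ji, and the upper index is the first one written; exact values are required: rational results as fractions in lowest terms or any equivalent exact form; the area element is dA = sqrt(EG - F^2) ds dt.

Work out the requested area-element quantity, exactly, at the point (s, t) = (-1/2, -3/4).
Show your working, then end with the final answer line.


E = 45/4, F = 0, G = 289/16; EG - F^2 = 13005/64

Answer: EG - F^2 = 13005/64


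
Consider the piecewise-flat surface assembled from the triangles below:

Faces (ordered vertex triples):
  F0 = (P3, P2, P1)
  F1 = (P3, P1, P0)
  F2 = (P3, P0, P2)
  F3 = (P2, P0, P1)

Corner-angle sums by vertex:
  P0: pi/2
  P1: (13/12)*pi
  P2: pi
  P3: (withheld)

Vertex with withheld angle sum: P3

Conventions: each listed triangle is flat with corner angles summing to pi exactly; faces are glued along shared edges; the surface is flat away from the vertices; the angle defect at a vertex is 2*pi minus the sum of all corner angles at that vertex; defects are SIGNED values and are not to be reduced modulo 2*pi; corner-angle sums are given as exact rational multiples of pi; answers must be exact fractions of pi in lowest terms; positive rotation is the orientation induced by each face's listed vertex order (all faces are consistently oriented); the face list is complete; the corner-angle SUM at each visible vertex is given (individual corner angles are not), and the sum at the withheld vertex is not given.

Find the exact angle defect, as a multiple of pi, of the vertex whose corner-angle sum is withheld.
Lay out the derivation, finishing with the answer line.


V = 4, E = 6, F = 4; chi = V - E + F = 2
Gauss-Bonnet: total defect = 2*pi*chi = 4*pi; visible defects sum to (41/12)*pi

Answer: defect(P3) = (7/12)*pi


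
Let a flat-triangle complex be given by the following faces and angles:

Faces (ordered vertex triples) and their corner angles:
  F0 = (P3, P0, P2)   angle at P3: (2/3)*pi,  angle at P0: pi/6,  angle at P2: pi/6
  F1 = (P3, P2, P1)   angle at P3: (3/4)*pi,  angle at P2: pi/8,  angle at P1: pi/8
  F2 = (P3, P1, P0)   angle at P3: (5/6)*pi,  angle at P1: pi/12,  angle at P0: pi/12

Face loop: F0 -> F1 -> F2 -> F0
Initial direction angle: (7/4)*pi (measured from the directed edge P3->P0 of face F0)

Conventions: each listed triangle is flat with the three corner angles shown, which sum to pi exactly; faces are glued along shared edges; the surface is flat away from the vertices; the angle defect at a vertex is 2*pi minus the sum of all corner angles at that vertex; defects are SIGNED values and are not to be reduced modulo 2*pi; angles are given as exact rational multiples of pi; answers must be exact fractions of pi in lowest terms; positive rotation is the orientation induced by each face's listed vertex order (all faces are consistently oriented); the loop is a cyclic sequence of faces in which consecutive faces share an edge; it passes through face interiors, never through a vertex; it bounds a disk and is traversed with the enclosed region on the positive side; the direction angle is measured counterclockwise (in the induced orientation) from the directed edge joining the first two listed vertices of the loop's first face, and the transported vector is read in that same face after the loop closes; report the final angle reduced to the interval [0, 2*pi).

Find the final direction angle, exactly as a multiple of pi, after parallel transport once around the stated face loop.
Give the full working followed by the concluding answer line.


enclosed vertex P3: corner angles sum to (9/4)*pi, defect = 2*pi - (9/4)*pi = -pi/4
holonomy = initial angle + sum of enclosed defects (mod 2*pi), positive in the induced orientation
final angle = (7/4)*pi - pi/4 = (3/2)*pi (mod 2*pi)

Answer: final direction angle = (3/2)*pi


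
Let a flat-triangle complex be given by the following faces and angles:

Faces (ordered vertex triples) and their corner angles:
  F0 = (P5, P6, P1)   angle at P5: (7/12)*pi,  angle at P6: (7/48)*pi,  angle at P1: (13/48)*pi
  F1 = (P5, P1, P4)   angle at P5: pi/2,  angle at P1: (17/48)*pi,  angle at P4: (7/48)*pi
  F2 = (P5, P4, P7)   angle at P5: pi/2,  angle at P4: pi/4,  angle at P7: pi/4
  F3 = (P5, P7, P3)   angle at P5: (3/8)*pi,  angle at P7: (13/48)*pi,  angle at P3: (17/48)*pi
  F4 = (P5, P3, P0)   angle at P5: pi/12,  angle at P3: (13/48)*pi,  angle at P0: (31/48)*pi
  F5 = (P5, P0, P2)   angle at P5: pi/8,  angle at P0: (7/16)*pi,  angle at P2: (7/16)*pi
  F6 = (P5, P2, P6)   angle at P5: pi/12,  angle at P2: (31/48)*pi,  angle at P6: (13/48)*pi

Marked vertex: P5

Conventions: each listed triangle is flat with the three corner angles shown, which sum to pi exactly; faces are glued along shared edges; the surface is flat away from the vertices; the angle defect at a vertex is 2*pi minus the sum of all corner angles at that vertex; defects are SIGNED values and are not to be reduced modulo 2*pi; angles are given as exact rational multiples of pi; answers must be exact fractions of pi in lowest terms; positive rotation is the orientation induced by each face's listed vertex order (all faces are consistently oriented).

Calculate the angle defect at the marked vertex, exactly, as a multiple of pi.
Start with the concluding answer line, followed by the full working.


Answer: defect(P5) = -pi/4

Sum of corner angles at P5: (9/4)*pi
defect = 2*pi - (9/4)*pi


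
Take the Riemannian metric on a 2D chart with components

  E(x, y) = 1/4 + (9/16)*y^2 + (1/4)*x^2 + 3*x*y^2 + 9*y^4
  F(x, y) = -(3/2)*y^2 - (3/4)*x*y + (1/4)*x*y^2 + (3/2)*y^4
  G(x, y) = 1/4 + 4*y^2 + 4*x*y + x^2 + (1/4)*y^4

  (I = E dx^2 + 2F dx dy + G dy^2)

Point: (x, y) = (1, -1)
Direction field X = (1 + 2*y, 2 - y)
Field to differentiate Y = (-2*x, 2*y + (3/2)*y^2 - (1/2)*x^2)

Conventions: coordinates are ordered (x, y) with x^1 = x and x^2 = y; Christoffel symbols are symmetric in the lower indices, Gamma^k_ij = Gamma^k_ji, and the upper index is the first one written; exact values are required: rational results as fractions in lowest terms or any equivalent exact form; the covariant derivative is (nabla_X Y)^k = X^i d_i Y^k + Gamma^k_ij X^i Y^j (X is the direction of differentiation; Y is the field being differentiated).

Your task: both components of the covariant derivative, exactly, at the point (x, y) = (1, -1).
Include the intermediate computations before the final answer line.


E = 209/16, F = 1, G = 3/2 at the point
E_x = 7/2, E_y = -345/8, F_x = 1, F_y = -17/4, G_x = -2, G_y = -5
EG - F^2 = 595/32;  g^inv = (32/595) * [[3/2, -1], [-1, 209/16]]
first-kind symbols [ij,l] = (1/2)(d_i g_jl + d_j g_il - d_l g_ij): [xx,x] = E_x/2 = 7/4, [xx,y] = F_x - E_y/2 = 361/16, [xy,x] = E_y/2 = -345/16, [xy,y] = G_x/2 = -1, [yy,x] = F_y - G_x/2 = -13/4, [yy,y] = G_y/2 = -5/2
Gamma^x_ij = (G*[ij,x] - F*[ij,y])/(EG - F^2), Gamma^y_ij = (E*[ij,y] - F*[ij,x])/(EG - F^2)
Gamma_xxx = -638/595, Gamma_xxy = -59/35, Gamma_xyy = -76/595, Gamma_yxx = 75001/4760, Gamma_yxy = 16/35, Gamma_yyy = -941/595
X = (-1, 3), Y = (-2, -1) at the point

Answer: (nabla_X Y)^x = 5157/595, (nabla_X Y)^y = 76093/2380


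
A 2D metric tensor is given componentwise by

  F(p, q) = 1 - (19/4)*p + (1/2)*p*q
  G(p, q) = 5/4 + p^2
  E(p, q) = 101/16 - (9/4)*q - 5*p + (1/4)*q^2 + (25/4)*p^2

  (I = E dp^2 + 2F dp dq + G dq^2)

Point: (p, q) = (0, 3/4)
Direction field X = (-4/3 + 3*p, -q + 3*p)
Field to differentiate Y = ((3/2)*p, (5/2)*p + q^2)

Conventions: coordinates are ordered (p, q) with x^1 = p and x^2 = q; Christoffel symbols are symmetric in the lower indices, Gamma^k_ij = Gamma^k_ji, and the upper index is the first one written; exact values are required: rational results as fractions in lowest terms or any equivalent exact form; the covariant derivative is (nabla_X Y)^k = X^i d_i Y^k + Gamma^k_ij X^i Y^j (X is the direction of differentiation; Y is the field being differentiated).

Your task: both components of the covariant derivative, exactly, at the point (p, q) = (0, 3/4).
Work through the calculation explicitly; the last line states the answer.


E = 305/64, F = 1, G = 5/4 at the point
E_p = -5, E_q = -15/8, F_p = -35/8, F_q = 0, G_p = 0, G_q = 0
EG - F^2 = 1269/256;  g^inv = (256/1269) * [[5/4, -1], [-1, 305/64]]
first-kind symbols [ij,l] = (1/2)(d_i g_jl + d_j g_il - d_l g_ij): [pp,p] = E_p/2 = -5/2, [pp,q] = F_p - E_q/2 = -55/16, [pq,p] = E_q/2 = -15/16, [pq,q] = G_p/2 = 0, [qq,p] = F_q - G_p/2 = 0, [qq,q] = G_q/2 = 0
Gamma^p_ij = (G*[ij,p] - F*[ij,q])/(EG - F^2), Gamma^q_ij = (E*[ij,q] - F*[ij,p])/(EG - F^2)
Gamma_ppp = 80/1269, Gamma_ppq = -100/423, Gamma_pqq = 0, Gamma_qpp = -14215/5076, Gamma_qpq = 80/423, Gamma_qqq = 0
X = (-4/3, -3/4), Y = (0, 9/16) at the point

Answer: (nabla_X Y)^p = -257/141, (nabla_X Y)^q = -5189/1128


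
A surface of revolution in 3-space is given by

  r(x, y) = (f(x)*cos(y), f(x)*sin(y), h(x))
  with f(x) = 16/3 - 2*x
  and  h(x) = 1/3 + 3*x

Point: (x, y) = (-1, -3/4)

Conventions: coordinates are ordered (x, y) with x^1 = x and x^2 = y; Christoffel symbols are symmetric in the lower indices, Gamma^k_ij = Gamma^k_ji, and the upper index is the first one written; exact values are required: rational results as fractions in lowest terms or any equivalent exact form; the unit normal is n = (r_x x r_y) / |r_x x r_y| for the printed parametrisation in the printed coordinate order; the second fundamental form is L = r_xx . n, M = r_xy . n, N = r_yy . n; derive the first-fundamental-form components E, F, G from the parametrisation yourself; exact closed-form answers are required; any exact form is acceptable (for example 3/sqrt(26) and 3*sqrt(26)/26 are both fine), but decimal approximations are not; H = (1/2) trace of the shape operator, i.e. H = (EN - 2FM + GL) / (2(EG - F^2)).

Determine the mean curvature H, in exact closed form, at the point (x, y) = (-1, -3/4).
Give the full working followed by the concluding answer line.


f = 22/3, f' = -2, f'' = 0, h' = 3, h'' = 0
E = 13, F = 0, G = 484/9; answer radicand W^2 = 13
unnormalised second-form numerators: l = 0, m = 0, n = 22; L = l/sqrt(13), and similarly M = m/sqrt(W^2), N = n/sqrt(W^2)
H = (E*n - 2*F*m + G*l) / (2*(EG - F^2)*sqrt(W^2)); E*n - 2*F*m + G*l = 286, EG - F^2 = 6292/9, so H = (9/44)/sqrt(13)

Answer: H = 9*sqrt(13)/572


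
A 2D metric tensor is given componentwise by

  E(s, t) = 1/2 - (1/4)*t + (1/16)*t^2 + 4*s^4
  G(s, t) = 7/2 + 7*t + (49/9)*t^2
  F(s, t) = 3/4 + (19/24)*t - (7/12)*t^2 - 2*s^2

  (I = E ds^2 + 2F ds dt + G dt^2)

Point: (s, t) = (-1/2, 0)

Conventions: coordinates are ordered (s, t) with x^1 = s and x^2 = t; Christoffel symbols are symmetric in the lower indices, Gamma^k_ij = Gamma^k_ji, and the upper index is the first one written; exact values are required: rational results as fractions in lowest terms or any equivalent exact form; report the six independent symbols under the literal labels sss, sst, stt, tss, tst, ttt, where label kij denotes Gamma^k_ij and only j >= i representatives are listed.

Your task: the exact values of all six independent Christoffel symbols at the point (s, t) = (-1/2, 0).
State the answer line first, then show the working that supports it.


Answer: Gamma_sss = -129/82, Gamma_sst = -7/41, Gamma_stt = 91/123, Gamma_tss = 59/82, Gamma_tst = 1/82, Gamma_ttt = 233/246

E = 3/4, F = 1/4, G = 7/2 at the point
E_s = -2, E_t = -1/4, F_s = 2, F_t = 19/24, G_s = 0, G_t = 7
EG - F^2 = 41/16;  g^inv = (16/41) * [[7/2, -1/4], [-1/4, 3/4]]
first-kind symbols [ij,l] = (1/2)(d_i g_jl + d_j g_il - d_l g_ij): [ss,s] = E_s/2 = -1, [ss,t] = F_s - E_t/2 = 17/8, [st,s] = E_t/2 = -1/8, [st,t] = G_s/2 = 0, [tt,s] = F_t - G_s/2 = 19/24, [tt,t] = G_t/2 = 7/2
Gamma^s_ij = (G*[ij,s] - F*[ij,t])/(EG - F^2), Gamma^t_ij = (E*[ij,t] - F*[ij,s])/(EG - F^2)


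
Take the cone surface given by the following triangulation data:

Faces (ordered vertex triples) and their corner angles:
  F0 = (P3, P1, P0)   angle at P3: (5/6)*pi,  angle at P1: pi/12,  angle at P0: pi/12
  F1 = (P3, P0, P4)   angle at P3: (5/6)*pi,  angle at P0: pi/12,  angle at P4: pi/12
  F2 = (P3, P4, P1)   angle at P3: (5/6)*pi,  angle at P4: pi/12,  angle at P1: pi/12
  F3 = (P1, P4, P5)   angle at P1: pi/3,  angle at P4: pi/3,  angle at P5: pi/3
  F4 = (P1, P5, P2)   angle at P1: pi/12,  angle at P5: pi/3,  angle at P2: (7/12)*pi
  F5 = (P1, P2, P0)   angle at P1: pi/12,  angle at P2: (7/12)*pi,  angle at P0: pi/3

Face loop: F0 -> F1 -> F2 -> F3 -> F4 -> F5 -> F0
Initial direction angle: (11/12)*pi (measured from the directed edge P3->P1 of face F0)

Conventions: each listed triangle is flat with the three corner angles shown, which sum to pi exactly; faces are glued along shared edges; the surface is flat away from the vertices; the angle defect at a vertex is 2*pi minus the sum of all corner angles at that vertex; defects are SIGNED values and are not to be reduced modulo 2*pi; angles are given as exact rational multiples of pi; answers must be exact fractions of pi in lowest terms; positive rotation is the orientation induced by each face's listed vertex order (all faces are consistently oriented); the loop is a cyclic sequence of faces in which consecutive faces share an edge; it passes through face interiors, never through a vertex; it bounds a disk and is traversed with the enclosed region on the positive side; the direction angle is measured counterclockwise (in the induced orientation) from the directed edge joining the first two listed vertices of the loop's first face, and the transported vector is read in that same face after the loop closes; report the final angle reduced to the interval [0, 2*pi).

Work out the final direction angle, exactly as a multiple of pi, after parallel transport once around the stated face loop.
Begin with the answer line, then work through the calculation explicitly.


Answer: final direction angle = (7/4)*pi

enclosed vertex P1: corner angles sum to (2/3)*pi, defect = 2*pi - (2/3)*pi = (4/3)*pi
enclosed vertex P3: corner angles sum to (5/2)*pi, defect = 2*pi - (5/2)*pi = -pi/2
holonomy = initial angle + sum of enclosed defects (mod 2*pi), positive in the induced orientation
final angle = (11/12)*pi + (5/6)*pi = (7/4)*pi (mod 2*pi)


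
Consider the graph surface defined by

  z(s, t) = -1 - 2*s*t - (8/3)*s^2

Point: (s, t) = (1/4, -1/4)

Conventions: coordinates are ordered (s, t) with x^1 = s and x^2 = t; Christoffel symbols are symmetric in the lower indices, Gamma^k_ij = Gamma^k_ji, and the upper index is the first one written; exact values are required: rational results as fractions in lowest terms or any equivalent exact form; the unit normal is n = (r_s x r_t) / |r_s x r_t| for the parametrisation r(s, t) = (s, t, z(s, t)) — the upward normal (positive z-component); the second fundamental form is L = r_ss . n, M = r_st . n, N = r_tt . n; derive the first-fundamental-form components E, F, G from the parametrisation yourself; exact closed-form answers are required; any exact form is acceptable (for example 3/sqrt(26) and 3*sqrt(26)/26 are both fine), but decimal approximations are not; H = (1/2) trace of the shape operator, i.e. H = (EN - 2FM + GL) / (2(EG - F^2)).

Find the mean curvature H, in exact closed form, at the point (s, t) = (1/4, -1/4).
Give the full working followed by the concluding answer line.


z_s = -5/6, z_t = -1/2, z_ss = -16/3, z_st = -2, z_tt = 0
E = 61/36, F = 5/12, G = 5/4; answer radicand W^2 = 35/18
unnormalised second-form numerators: l = -16/3, m = -2, n = 0; L = l/sqrt(35/18), and similarly M = m/sqrt(W^2), N = n/sqrt(W^2)
H = (E*n - 2*F*m + G*l) / (2*(EG - F^2)*sqrt(W^2)); E*n - 2*F*m + G*l = -5, EG - F^2 = 35/18, so H = (-9/7)/sqrt(35/18)

Answer: H = -27*sqrt(70)/245


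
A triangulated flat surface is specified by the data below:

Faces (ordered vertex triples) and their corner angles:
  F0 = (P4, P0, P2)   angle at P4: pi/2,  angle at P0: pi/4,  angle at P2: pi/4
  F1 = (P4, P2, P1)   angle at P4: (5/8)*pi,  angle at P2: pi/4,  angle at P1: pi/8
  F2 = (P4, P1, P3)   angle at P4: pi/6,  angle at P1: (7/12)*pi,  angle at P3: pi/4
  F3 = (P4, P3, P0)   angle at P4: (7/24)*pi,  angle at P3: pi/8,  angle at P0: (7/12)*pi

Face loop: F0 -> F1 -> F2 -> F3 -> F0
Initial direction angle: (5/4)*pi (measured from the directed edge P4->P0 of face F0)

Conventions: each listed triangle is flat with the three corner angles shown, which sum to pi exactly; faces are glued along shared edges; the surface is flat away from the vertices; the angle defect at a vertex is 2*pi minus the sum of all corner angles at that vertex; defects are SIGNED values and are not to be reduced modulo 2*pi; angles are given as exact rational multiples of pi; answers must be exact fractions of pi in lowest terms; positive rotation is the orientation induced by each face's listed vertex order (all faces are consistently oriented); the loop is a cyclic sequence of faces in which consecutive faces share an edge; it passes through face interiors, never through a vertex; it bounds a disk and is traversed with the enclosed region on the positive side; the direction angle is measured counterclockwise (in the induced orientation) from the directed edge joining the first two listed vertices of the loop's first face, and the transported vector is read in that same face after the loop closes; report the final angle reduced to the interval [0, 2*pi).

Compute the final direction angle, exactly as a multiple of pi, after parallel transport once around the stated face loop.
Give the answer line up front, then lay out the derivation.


Answer: final direction angle = (5/3)*pi

enclosed vertex P4: corner angles sum to (19/12)*pi, defect = 2*pi - (19/12)*pi = (5/12)*pi
the final direction is the initial angle plus the enclosed defects, taken mod 2*pi in the induced orientation
final angle = (5/4)*pi + (5/12)*pi = (5/3)*pi (mod 2*pi)


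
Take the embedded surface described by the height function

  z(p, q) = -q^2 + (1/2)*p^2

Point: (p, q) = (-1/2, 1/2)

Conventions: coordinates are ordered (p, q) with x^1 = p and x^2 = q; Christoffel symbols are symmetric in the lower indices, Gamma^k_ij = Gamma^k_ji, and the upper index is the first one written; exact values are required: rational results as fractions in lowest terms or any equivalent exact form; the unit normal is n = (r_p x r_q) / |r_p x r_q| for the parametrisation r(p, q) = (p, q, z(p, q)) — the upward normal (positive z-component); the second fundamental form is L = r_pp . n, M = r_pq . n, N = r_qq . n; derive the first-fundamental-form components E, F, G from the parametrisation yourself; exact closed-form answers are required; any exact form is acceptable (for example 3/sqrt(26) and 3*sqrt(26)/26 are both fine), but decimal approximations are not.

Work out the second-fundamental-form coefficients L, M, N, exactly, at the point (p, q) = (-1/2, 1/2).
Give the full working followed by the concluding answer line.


z_p = -1/2, z_q = -1, z_pp = 1, z_pq = 0, z_qq = -2
E = 5/4, F = 1/2, G = 2; answer radicand W^2 = 9/4
unnormalised second-form numerators: l = 1, m = 0, n = -2; L = l/sqrt(9/4), and similarly M = m/sqrt(W^2), N = n/sqrt(W^2)

Answer: L = 2/3, M = 0, N = -4/3


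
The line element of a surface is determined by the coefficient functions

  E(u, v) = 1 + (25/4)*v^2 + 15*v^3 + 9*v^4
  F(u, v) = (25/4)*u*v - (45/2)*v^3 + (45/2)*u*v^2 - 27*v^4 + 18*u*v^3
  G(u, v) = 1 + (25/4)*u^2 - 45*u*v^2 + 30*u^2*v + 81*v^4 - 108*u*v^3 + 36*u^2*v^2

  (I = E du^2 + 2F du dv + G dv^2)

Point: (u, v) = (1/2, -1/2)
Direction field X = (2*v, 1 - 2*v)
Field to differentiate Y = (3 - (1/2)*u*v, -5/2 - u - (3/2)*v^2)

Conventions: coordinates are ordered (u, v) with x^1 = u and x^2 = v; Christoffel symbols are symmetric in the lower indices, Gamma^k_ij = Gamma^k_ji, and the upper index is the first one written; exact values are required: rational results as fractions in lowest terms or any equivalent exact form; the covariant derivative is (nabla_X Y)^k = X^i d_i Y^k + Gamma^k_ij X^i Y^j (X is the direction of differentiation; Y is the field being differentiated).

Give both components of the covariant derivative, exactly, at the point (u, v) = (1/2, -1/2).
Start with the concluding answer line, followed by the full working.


Answer: (nabla_X Y)^u = 1193/240, (nabla_X Y)^v = 1565/48

E = 5/4, F = 5/4, G = 29/4 at the point
E_u = 0, E_v = 1/2, F_u = 1/4, F_v = -19/4, G_u = 5/2, G_v = -60
EG - F^2 = 15/2;  g^inv = (2/15) * [[29/4, -5/4], [-5/4, 5/4]]
first-kind symbols [ij,l] = (1/2)(d_i g_jl + d_j g_il - d_l g_ij): [uu,u] = E_u/2 = 0, [uu,v] = F_u - E_v/2 = 0, [uv,u] = E_v/2 = 1/4, [uv,v] = G_u/2 = 5/4, [vv,u] = F_v - G_u/2 = -6, [vv,v] = G_v/2 = -30
Gamma^u_ij = (G*[ij,u] - F*[ij,v])/(EG - F^2), Gamma^v_ij = (E*[ij,v] - F*[ij,u])/(EG - F^2)
Gamma_uuu = 0, Gamma_uuv = 1/30, Gamma_uvv = -4/5, Gamma_vuu = 0, Gamma_vuv = 1/6, Gamma_vvv = -4
X = (-1, 2), Y = (25/8, -27/8) at the point


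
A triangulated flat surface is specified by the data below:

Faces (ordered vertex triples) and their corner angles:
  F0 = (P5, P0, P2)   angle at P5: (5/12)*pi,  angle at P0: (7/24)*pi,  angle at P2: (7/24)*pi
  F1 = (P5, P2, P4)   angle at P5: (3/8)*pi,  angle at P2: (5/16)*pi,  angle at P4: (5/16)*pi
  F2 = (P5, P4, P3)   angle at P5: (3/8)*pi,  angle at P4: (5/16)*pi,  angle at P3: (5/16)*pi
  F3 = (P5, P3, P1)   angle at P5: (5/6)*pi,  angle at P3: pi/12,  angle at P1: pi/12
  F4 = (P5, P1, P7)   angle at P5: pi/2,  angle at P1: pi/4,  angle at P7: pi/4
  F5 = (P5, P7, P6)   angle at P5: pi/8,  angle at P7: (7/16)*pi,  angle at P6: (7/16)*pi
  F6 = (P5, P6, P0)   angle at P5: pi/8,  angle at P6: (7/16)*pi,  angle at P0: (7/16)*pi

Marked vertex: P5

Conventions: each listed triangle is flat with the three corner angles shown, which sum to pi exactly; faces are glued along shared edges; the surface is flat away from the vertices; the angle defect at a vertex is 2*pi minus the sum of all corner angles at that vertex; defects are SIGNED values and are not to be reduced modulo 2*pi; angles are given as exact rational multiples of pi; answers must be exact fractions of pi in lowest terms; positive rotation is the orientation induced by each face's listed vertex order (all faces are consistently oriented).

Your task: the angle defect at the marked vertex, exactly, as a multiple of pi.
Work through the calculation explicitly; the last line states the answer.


Sum of corner angles at P5: (11/4)*pi
defect = 2*pi - (11/4)*pi

Answer: defect(P5) = (-3/4)*pi


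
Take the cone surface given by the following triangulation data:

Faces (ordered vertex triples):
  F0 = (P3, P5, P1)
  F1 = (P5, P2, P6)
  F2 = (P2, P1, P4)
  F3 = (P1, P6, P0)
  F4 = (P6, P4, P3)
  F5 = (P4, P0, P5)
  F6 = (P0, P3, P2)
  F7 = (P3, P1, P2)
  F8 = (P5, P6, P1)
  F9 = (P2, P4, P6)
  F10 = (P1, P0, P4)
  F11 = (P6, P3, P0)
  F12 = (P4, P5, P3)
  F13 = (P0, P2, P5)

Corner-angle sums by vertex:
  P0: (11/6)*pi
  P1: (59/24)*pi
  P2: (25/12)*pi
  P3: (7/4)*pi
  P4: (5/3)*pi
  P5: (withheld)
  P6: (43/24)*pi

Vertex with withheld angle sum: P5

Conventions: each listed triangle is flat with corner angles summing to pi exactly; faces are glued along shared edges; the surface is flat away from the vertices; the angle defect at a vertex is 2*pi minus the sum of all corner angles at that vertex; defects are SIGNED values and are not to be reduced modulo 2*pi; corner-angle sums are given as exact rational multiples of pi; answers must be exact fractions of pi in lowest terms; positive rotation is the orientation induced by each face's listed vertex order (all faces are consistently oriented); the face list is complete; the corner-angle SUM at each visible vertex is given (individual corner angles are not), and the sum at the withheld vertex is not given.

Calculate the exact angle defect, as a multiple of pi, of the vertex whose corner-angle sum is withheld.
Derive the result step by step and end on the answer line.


V = 7, E = 21, F = 14; chi = V - E + F = 0
Gauss-Bonnet: total defect = 2*pi*chi = 0; visible defects sum to (5/12)*pi

Answer: defect(P5) = (-5/12)*pi


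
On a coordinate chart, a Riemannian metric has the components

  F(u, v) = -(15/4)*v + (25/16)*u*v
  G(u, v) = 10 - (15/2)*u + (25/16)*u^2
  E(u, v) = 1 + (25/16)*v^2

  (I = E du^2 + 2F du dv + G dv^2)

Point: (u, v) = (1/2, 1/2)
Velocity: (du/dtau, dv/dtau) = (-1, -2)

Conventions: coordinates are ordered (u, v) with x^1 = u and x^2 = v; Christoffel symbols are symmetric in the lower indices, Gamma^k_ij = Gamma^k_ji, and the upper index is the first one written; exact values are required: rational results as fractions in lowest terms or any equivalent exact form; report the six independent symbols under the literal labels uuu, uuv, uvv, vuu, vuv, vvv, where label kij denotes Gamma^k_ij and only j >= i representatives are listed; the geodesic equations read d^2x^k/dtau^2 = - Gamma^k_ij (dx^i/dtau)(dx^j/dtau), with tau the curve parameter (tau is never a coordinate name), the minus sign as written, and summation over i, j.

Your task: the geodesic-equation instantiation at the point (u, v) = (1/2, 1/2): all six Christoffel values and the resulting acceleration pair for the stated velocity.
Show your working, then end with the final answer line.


E = 89/64, F = -95/64, G = 425/64 at the point
E_u = 0, E_v = 25/16, F_u = 25/32, F_v = -95/32, G_u = -95/16, G_v = 0
EG - F^2 = 225/32;  g^inv = (32/225) * [[425/64, 95/64], [95/64, 89/64]]
first-kind symbols [ij,l] = (1/2)(d_i g_jl + d_j g_il - d_l g_ij): [uu,u] = E_u/2 = 0, [uu,v] = F_u - E_v/2 = 0, [uv,u] = E_v/2 = 25/32, [uv,v] = G_u/2 = -95/32, [vv,u] = F_v - G_u/2 = 0, [vv,v] = G_v/2 = 0
Gamma^u_ij = (G*[ij,u] - F*[ij,v])/(EG - F^2), Gamma^v_ij = (E*[ij,v] - F*[ij,u])/(EG - F^2)
Gamma_uuu = 0, Gamma_uuv = 1/9, Gamma_uvv = 0, Gamma_vuu = 0, Gamma_vuv = -19/45, Gamma_vvv = 0
d^2u/dtau^2 = -(Gamma_uuu*(-1)^2 + 2*Gamma_uuv*(-1)*(-2) + Gamma_uvv*(-2)^2) = -4/9
d^2v/dtau^2 = -(Gamma_vuu*(-1)^2 + 2*Gamma_vuv*(-1)*(-2) + Gamma_vvv*(-2)^2) = 76/45

Answer: Gamma_uuu = 0, Gamma_uuv = 1/9, Gamma_uvv = 0, Gamma_vuu = 0, Gamma_vuv = -19/45, Gamma_vvv = 0; accelerations (d^2u/dtau^2, d^2v/dtau^2) = (-4/9, 76/45)


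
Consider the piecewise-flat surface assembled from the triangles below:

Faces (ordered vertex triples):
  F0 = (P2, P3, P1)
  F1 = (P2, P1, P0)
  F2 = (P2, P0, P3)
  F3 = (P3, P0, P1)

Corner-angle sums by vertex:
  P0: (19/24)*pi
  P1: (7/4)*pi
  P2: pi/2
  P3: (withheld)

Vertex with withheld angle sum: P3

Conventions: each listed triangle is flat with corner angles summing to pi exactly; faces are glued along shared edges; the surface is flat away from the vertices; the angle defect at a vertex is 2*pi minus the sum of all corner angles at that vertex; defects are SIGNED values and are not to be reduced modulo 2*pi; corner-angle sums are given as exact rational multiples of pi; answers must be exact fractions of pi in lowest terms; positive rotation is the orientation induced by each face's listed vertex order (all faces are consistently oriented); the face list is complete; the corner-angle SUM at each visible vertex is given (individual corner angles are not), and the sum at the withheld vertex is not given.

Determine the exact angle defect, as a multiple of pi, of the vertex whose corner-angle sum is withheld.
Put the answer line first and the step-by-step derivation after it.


Answer: defect(P3) = (25/24)*pi

V = 4, E = 6, F = 4; chi = V - E + F = 2
Gauss-Bonnet: total defect = 2*pi*chi = 4*pi; visible defects sum to (71/24)*pi


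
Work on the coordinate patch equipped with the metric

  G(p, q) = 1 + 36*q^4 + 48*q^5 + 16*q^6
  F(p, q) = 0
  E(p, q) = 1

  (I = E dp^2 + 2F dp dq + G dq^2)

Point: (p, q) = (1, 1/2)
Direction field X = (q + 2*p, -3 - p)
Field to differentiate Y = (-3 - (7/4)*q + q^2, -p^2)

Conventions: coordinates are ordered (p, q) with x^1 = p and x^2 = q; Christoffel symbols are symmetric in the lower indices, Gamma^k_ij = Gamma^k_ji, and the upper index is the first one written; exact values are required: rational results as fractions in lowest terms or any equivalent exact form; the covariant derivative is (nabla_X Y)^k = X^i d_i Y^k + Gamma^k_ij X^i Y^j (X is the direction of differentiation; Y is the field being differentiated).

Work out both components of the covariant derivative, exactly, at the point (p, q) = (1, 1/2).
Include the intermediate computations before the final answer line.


E = 1, F = 0, G = 5 at the point
E_p = 0, E_q = 0, F_p = 0, F_q = 0, G_p = 0, G_q = 36
EG - F^2 = 5;  g^inv = (1/5) * [[5, 0], [0, 1]]
first-kind symbols [ij,l] = (1/2)(d_i g_jl + d_j g_il - d_l g_ij): [pp,p] = E_p/2 = 0, [pp,q] = F_p - E_q/2 = 0, [pq,p] = E_q/2 = 0, [pq,q] = G_p/2 = 0, [qq,p] = F_q - G_p/2 = 0, [qq,q] = G_q/2 = 18
Gamma^p_ij = (G*[ij,p] - F*[ij,q])/(EG - F^2), Gamma^q_ij = (E*[ij,q] - F*[ij,p])/(EG - F^2)
Gamma_ppp = 0, Gamma_ppq = 0, Gamma_pqq = 0, Gamma_qpp = 0, Gamma_qpq = 0, Gamma_qqq = 18/5
X = (5/2, -4), Y = (-29/8, -1) at the point

Answer: (nabla_X Y)^p = 3, (nabla_X Y)^q = 47/5


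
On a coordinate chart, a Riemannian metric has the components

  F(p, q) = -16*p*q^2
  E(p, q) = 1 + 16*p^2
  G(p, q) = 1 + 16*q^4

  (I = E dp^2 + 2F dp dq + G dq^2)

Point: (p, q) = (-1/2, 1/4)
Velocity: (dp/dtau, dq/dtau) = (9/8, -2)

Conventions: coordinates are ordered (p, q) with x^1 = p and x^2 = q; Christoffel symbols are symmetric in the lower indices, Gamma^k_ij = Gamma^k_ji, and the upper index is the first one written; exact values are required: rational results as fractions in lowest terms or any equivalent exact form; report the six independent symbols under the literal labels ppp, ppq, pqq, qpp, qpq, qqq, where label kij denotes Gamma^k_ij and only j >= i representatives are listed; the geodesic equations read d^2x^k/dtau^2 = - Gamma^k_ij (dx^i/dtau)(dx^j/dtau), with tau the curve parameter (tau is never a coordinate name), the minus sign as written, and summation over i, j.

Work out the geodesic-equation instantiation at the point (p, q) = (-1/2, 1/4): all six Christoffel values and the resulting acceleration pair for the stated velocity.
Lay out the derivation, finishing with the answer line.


E = 5, F = 1/2, G = 17/16 at the point
E_p = -16, E_q = 0, F_p = -1, F_q = 4, G_p = 0, G_q = 1
EG - F^2 = 81/16;  g^inv = (16/81) * [[17/16, -1/2], [-1/2, 5]]
first-kind symbols [ij,l] = (1/2)(d_i g_jl + d_j g_il - d_l g_ij): [pp,p] = E_p/2 = -8, [pp,q] = F_p - E_q/2 = -1, [pq,p] = E_q/2 = 0, [pq,q] = G_p/2 = 0, [qq,p] = F_q - G_p/2 = 4, [qq,q] = G_q/2 = 1/2
Gamma^p_ij = (G*[ij,p] - F*[ij,q])/(EG - F^2), Gamma^q_ij = (E*[ij,q] - F*[ij,p])/(EG - F^2)
Gamma_ppp = -128/81, Gamma_ppq = 0, Gamma_pqq = 64/81, Gamma_qpp = -16/81, Gamma_qpq = 0, Gamma_qqq = 8/81
d^2p/dtau^2 = -(Gamma_ppp*(9/8)^2 + 2*Gamma_ppq*(9/8)*(-2) + Gamma_pqq*(-2)^2) = -94/81
d^2q/dtau^2 = -(Gamma_qpp*(9/8)^2 + 2*Gamma_qpq*(9/8)*(-2) + Gamma_qqq*(-2)^2) = -47/324

Answer: Gamma_ppp = -128/81, Gamma_ppq = 0, Gamma_pqq = 64/81, Gamma_qpp = -16/81, Gamma_qpq = 0, Gamma_qqq = 8/81; accelerations (d^2p/dtau^2, d^2q/dtau^2) = (-94/81, -47/324)


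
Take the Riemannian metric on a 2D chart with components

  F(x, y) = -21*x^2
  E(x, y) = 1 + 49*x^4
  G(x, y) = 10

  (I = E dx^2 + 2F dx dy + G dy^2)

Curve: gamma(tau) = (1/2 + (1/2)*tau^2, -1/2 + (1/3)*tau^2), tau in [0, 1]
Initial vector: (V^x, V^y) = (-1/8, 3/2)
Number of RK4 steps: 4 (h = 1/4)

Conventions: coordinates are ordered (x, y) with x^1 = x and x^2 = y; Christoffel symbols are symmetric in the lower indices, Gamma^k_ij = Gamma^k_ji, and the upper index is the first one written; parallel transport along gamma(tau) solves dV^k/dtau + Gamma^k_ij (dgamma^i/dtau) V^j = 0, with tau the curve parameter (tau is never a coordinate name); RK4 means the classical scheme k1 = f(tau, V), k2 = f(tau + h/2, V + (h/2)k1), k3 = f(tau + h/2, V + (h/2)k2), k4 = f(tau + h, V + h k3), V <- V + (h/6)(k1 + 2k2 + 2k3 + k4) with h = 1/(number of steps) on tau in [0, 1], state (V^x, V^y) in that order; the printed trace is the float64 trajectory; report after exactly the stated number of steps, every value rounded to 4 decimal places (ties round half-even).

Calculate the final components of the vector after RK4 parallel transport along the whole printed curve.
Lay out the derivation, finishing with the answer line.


gamma'(tau) = (tau, (2/3)*tau); f(tau, V)^k = -Gamma^k_ij(gamma(tau)) gamma'^i(tau) V^j; h = 1/4; intermediate values shown to 6 dp
curve data and Christoffel symbols at the stage parameters:
  tau = 0.000000: gamma = (0.500000, -0.500000), gamma' = (0.000000, 0.000000); Gamma_xxx = 0.937799, Gamma_xxy = 0.000000, Gamma_xyy = 0.000000, Gamma_yxx = -1.607656, Gamma_yxy = 0.000000, Gamma_yyy = 0.000000
  tau = 0.125000: gamma = (0.507812, -0.494792), gamma' = (0.125000, 0.083333); Gamma_xxx = 0.967930, Gamma_xxy = 0.000000, Gamma_xyy = 0.000000, Gamma_yxx = -1.608645, Gamma_yxy = 0.000000, Gamma_yyy = 0.000000
  tau = 0.250000: gamma = (0.531250, -0.479167), gamma' = (0.250000, 0.166667); Gamma_xxx = 1.056857, Gamma_xxy = 0.000000, Gamma_xyy = 0.000000, Gamma_yxx = -1.604876, Gamma_yxy = 0.000000, Gamma_yyy = 0.000000
  tau = 0.375000: gamma = (0.570312, -0.453125), gamma' = (0.375000, 0.250000); Gamma_xxx = 1.197249, Gamma_xxy = 0.000000, Gamma_xyy = 0.000000, Gamma_yxx = -1.577546, Gamma_yxy = 0.000000, Gamma_yyy = 0.000000
  tau = 0.500000: gamma = (0.625000, -0.416667), gamma' = (0.500000, 0.333333); Gamma_xxx = 1.369002, Gamma_xxy = 0.000000, Gamma_xyy = 0.000000, Gamma_yxx = -1.501991, Gamma_yxy = 0.000000, Gamma_yyy = 0.000000
  tau = 0.625000: gamma = (0.695312, -0.369792), gamma' = (0.625000, 0.416667); Gamma_xxx = 1.535606, Gamma_xxy = 0.000000, Gamma_xyy = 0.000000, Gamma_yxx = -1.361266, Gamma_yxy = 0.000000, Gamma_yyy = 0.000000
  tau = 0.750000: gamma = (0.781250, -0.312500), gamma' = (0.750000, 0.500000); Gamma_xxx = 1.653931, Gamma_xxy = 0.000000, Gamma_xyy = 0.000000, Gamma_yxx = -1.161343, Gamma_yxy = 0.000000, Gamma_yyy = 0.000000
  tau = 0.875000: gamma = (0.882812, -0.244792), gamma' = (0.875000, 0.583333); Gamma_xxx = 1.695733, Gamma_xxy = 0.000000, Gamma_xyy = 0.000000, Gamma_yxx = -0.932489, Gamma_yxy = 0.000000, Gamma_yyy = 0.000000
  tau = 1.000000: gamma = (1.000000, -0.166667), gamma' = (1.000000, 0.666667); Gamma_xxx = 1.661017, Gamma_xxy = 0.000000, Gamma_xyy = 0.000000, Gamma_yxx = -0.711864, Gamma_yxy = 0.000000, Gamma_yyy = 0.000000
step 0: V^x = -0.1250, V^y = 1.5000
step 1: k1 = (0.000000, 0.000000), k2 = (0.015124, -0.025135), k3 = (0.014895, -0.024755), k4 = (0.032043, -0.048658); V <- V + (h/6)(k1 + 2k2 + 2k3 + k4): V^x = -0.1212, V^y = 1.4938
step 2: k1 = (0.032013, -0.048613), k2 = (0.052602, -0.069310), k3 = (0.051446, -0.067788), k4 = (0.074133, -0.081334); V <- V + (h/6)(k1 + 2k2 + 2k3 + k4): V^x = -0.1081, V^y = 1.4770
step 3: k1 = (0.073974, -0.081160), k2 = (0.094846, -0.084078), k3 = (0.092342, -0.081858), k4 = (0.105419, -0.074022); V <- V + (h/6)(k1 + 2k2 + 2k3 + k4): V^x = -0.0850, V^y = 1.4567
step 4: k1 = (0.105433, -0.074032), k2 = (0.106560, -0.058597), k3 = (0.106351, -0.058483), k4 = (0.097018, -0.041579); V <- V + (h/6)(k1 + 2k2 + 2k3 + k4): V^x = -0.0588, V^y = 1.4421

Answer: V^x = -0.0588, V^y = 1.4421


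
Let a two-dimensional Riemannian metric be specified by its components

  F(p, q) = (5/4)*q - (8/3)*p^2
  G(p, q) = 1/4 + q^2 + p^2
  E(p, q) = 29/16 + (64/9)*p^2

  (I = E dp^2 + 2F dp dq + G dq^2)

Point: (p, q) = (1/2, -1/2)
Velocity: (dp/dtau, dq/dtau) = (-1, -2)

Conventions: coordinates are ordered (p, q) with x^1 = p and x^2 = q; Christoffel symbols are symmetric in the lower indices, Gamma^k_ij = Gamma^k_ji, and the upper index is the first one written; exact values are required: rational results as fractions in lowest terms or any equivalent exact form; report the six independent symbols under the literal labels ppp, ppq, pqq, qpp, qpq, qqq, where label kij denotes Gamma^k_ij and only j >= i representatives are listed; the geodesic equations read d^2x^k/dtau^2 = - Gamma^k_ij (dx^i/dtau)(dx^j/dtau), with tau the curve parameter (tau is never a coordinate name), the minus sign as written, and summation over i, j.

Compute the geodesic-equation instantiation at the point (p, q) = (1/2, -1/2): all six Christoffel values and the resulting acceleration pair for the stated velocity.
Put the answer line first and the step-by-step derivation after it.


Answer: Gamma_ppp = -224/295, Gamma_ppq = 186/295, Gamma_pqq = -24/295, Gamma_qpp = -4304/885, Gamma_qpq = 517/295, Gamma_qqq = -238/295; accelerations (d^2p/dtau^2, d^2q/dtau^2) = (-424/295, 956/885)

E = 517/144, F = -31/24, G = 3/4 at the point
E_p = 64/9, E_q = 0, F_p = -8/3, F_q = 5/4, G_p = 1, G_q = -1
EG - F^2 = 295/288;  g^inv = (288/295) * [[3/4, 31/24], [31/24, 517/144]]
first-kind symbols [ij,l] = (1/2)(d_i g_jl + d_j g_il - d_l g_ij): [pp,p] = E_p/2 = 32/9, [pp,q] = F_p - E_q/2 = -8/3, [pq,p] = E_q/2 = 0, [pq,q] = G_p/2 = 1/2, [qq,p] = F_q - G_p/2 = 3/4, [qq,q] = G_q/2 = -1/2
Gamma^p_ij = (G*[ij,p] - F*[ij,q])/(EG - F^2), Gamma^q_ij = (E*[ij,q] - F*[ij,p])/(EG - F^2)
Gamma_ppp = -224/295, Gamma_ppq = 186/295, Gamma_pqq = -24/295, Gamma_qpp = -4304/885, Gamma_qpq = 517/295, Gamma_qqq = -238/295
d^2p/dtau^2 = -(Gamma_ppp*(-1)^2 + 2*Gamma_ppq*(-1)*(-2) + Gamma_pqq*(-2)^2) = -424/295
d^2q/dtau^2 = -(Gamma_qpp*(-1)^2 + 2*Gamma_qpq*(-1)*(-2) + Gamma_qqq*(-2)^2) = 956/885


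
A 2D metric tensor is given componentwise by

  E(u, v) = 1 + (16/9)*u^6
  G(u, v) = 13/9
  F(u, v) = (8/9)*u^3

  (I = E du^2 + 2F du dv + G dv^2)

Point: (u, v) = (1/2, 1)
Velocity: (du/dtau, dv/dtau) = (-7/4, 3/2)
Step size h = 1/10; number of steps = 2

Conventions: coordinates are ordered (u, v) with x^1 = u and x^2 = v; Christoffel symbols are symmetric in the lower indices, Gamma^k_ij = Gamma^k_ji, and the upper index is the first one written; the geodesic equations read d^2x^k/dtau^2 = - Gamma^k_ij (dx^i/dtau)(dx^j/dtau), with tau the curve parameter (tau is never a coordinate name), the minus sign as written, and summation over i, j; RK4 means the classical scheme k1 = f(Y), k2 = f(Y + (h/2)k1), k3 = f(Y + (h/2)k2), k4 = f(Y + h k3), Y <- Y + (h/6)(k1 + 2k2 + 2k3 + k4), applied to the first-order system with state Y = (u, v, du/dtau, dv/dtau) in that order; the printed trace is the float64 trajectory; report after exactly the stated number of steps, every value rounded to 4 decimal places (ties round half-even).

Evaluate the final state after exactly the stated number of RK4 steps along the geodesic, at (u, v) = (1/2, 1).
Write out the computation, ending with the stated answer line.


f(Y) = (du/dtau, dv/dtau, -Gamma^u_ij Y'^i Y'^j, -Gamma^v_ij Y'^i Y'^j) with the Gammas evaluated at the stage position; h = 0.100000; intermediate values shown to 6 dp
step 0: u = 0.5000, v = 1.0000, du/dtau = -1.7500, dv/dtau = 1.5000
step 1:
  k1: at (u, v) = (0.500000, 1.000000), (du/dtau, dv/dtau) = (-1.750000, 1.500000); Gamma_uuu = 0.113208, Gamma_uuv = 0.000000, Gamma_uvv = 0.000000, Gamma_vuu = 0.452830, Gamma_vuv = 0.000000, Gamma_vvv = 0.000000; k1 = (-1.750000, 1.500000, -0.346698, -1.386792)
  k2: at (u, v) = (0.412500, 1.075000), (du/dtau, dv/dtau) = (-1.767335, 1.430660); Gamma_uuu = 0.043832, Gamma_uuv = 0.000000, Gamma_uvv = 0.000000, Gamma_vuu = 0.312241, Gamma_vuv = 0.000000, Gamma_vvv = 0.000000; k2 = (-1.767335, 1.430660, -0.136908, -0.975277)
  k3: at (u, v) = (0.411633, 1.071533), (du/dtau, dv/dtau) = (-1.756845, 1.451236); Gamma_uuu = 0.043377, Gamma_uuv = 0.000000, Gamma_uvv = 0.000000, Gamma_vuu = 0.310954, Gamma_vuv = 0.000000, Gamma_vvv = 0.000000; k3 = (-1.756845, 1.451236, -0.133883, -0.959762)
  k4: at (u, v) = (0.324315, 1.145124), (du/dtau, dv/dtau) = (-1.763388, 1.404024); Gamma_uuu = 0.013229, Gamma_uuv = 0.000000, Gamma_uvv = 0.000000, Gamma_vuu = 0.193902, Gamma_vuv = 0.000000, Gamma_vvv = 0.000000; k4 = (-1.763388, 1.404024, -0.041135, -0.602945)
  Y <- Y + (h/6)(k1 + 2k2 + 2k3 + k4): u = 0.3240, v = 1.1445, du/dtau = -1.7655, dv/dtau = 1.4023
step 2:
  k1: at (u, v) = (0.323971, 1.144464), (du/dtau, dv/dtau) = (-1.765490, 1.402336); Gamma_uuu = 0.013159, Gamma_uuv = 0.000000, Gamma_uvv = 0.000000, Gamma_vuu = 0.193492, Gamma_vuv = 0.000000, Gamma_vvv = 0.000000; k1 = (-1.765490, 1.402336, -0.041015, -0.603105)
  k2: at (u, v) = (0.235696, 1.214580), (du/dtau, dv/dtau) = (-1.767541, 1.372181); Gamma_uuu = 0.002685, Gamma_uuv = 0.000000, Gamma_uvv = 0.000000, Gamma_vuu = 0.102537, Gamma_vuv = 0.000000, Gamma_vvv = 0.000000; k2 = (-1.767541, 1.372181, -0.008389, -0.320347)
  k3: at (u, v) = (0.235594, 1.213073), (du/dtau, dv/dtau) = (-1.765910, 1.386319); Gamma_uuu = 0.002679, Gamma_uuv = 0.000000, Gamma_uvv = 0.000000, Gamma_vuu = 0.102448, Gamma_vuv = 0.000000, Gamma_vvv = 0.000000; k3 = (-1.765910, 1.386319, -0.008355, -0.319478)
  k4: at (u, v) = (0.147380, 1.283096), (du/dtau, dv/dtau) = (-1.766326, 1.370389); Gamma_uuu = 0.000257, Gamma_uuv = 0.000000, Gamma_uvv = 0.000000, Gamma_vuu = 0.040099, Gamma_vuv = 0.000000, Gamma_vvv = 0.000000; k4 = (-1.766326, 1.370389, -0.000801, -0.125107)
  Y <- Y + (h/6)(k1 + 2k2 + 2k3 + k4): u = 0.1473, v = 1.2826, du/dtau = -1.7667, dv/dtau = 1.3689

Answer: u = 0.1473, v = 1.2826, du/dtau = -1.7667, dv/dtau = 1.3689
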